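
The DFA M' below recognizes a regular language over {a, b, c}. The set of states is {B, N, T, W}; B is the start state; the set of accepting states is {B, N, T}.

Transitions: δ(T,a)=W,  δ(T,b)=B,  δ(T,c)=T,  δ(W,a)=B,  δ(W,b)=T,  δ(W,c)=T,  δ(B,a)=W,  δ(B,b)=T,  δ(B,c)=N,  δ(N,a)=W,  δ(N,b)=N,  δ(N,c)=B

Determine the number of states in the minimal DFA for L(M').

Initial partition by acceptance: {B,N,T} | {W}.
The partition is now stable with 2 blocks: {B,N,T} | {W}.

2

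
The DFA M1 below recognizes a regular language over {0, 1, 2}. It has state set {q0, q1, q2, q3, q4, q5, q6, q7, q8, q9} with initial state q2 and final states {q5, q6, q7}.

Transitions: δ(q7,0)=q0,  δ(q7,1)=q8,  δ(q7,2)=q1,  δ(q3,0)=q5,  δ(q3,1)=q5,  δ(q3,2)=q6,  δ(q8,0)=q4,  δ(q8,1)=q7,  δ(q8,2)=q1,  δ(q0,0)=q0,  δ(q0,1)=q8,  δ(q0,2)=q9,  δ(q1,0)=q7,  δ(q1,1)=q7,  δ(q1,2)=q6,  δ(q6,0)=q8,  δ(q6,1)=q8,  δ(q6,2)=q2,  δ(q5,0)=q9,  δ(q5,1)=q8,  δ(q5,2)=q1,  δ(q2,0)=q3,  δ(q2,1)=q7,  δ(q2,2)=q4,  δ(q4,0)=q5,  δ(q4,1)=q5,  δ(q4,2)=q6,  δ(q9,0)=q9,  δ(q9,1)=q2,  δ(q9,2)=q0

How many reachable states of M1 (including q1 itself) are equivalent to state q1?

P0 = {q5,q6,q7} | {q0,q1,q2,q3,q4,q8,q9}.
On input 0, block {q0,q1,q2,q3,q4,q8,q9} splits into {q0,q2,q8,q9} and {q1,q3,q4}.
Split {q5,q6,q7} by δ(·,2) → {q5,q7} and {q6}.
Split {q0,q2,q8,q9} by δ(·,0) → {q0,q9} and {q2,q8}.
No further refinement is possible. Final partition (5 blocks): {q5,q7} | {q0,q9} | {q1,q3,q4} | {q6} | {q2,q8}.
State q1 belongs to the block {q1,q3,q4}, which has 3 states.

3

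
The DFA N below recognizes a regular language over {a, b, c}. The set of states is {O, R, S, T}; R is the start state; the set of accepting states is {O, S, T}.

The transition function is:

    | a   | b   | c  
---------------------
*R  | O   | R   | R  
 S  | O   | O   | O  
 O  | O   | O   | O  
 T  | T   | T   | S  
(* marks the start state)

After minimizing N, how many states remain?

2

States {S,T} cannot be reached from the start state, so discard them.
Start with accepting vs non-accepting: {O} | {R}.
The partition is now stable with 2 blocks: {O} | {R}.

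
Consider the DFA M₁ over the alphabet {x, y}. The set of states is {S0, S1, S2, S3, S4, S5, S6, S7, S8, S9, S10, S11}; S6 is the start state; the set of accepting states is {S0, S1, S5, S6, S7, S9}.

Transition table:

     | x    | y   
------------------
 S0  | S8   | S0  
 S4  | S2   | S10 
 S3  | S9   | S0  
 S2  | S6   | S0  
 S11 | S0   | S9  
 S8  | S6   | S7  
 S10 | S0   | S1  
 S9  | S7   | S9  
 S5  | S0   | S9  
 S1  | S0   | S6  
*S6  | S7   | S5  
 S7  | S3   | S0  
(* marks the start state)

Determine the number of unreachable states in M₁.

5

No path from S6 leads to S1, S2, S4, S10, S11; the other 7 states are all reachable.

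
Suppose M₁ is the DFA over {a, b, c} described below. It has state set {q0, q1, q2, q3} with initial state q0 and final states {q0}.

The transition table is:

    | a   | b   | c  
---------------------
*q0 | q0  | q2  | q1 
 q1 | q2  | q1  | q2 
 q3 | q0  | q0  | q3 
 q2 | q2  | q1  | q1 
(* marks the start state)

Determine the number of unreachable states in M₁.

Starting at q0 and following transitions, the reachable set is {q0, q1, q2}. That leaves q3 unreachable — 1 in total.

1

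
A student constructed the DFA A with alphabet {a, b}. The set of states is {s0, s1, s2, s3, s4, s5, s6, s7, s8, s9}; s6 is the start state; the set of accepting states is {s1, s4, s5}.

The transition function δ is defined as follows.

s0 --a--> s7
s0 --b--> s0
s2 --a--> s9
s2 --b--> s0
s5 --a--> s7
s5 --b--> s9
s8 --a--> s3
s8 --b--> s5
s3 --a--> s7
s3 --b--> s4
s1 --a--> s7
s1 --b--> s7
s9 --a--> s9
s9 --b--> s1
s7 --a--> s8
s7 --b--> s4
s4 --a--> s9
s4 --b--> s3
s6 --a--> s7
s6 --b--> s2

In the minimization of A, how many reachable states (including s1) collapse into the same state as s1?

All states are reachable from the start state.
Start with accepting vs non-accepting: {s1,s4,s5} | {s0,s2,s3,s6,s7,s8,s9}.
On input b, block {s0,s2,s3,s6,s7,s8,s9} splits into {s3,s7,s8,s9} and {s0,s2,s6}.
The partition is now stable with 3 blocks: {s1,s4,s5} | {s3,s7,s8,s9} | {s0,s2,s6}.
The equivalence class containing s1 is {s1,s4,s5}, of size 3.

3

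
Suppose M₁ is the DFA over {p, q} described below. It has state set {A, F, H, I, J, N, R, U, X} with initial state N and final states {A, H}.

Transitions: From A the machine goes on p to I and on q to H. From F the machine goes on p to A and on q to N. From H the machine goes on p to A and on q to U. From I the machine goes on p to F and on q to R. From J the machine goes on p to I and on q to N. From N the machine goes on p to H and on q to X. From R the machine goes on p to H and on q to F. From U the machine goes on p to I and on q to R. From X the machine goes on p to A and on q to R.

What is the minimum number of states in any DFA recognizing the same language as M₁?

6

States {J} cannot be reached from the start state, so discard them.
Initial partition by acceptance: {A,H} | {F,I,N,R,U,X}.
Split {A,H} by δ(·,p) → {A} and {H}.
Refine {F,I,N,R,U,X} on symbol p: members go to different blocks, giving {N,R} and {F,X} and {I,U}.
On input p, block {I,U} splits into {I} and {U}.
No further refinement is possible. Final partition (6 blocks): {A} | {N,R} | {H} | {F,X} | {I} | {U}.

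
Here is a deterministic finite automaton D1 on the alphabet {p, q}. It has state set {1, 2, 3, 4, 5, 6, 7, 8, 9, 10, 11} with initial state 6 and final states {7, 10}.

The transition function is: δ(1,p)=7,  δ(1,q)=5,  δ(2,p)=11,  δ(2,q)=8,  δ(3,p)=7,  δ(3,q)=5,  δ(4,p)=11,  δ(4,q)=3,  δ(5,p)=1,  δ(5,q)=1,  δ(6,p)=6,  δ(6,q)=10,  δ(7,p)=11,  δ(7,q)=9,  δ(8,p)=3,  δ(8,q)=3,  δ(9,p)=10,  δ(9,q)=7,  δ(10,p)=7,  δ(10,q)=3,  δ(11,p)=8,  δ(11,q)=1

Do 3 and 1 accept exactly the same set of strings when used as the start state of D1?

Yes

Reachable states from the start: {1,3,5,6,7,8,9,10,11}. Unreachable: {2,4} — drop them.
Start with accepting vs non-accepting: {7,10} | {1,3,5,6,8,9,11}.
Split {7,10} by δ(·,p) → {7} and {10}.
Split {1,3,5,6,8,9,11} by δ(·,p) → {5,6,8,11} and {1,3} and {9}.
On input p, block {5,6,8,11} splits into {5,8} and {6,11}.
Split {6,11} by δ(·,p) → {6} and {11}.
No further refinement is possible. Final partition (7 blocks): {7} | {5,8} | {10} | {1,3} | {9} | {6} | {11}.
3 and 1 lie in the same block of the stable partition, so they are equivalent — no string distinguishes them.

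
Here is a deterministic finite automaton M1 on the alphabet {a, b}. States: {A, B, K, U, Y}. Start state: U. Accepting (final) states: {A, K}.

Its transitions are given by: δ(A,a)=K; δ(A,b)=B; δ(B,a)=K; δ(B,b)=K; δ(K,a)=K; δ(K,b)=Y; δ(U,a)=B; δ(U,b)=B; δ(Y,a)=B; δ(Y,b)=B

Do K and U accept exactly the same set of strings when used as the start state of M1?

States {A} cannot be reached from the start state, so discard them.
Start with accepting vs non-accepting: {K} | {B,U,Y}.
On input a, block {B,U,Y} splits into {U,Y} and {B}.
Stable partition: {K} | {U,Y} | {B} — 3 equivalence classes.
K and U end up in different blocks, so they are distinguishable. For instance, the string 'ε' is accepted from only K.

No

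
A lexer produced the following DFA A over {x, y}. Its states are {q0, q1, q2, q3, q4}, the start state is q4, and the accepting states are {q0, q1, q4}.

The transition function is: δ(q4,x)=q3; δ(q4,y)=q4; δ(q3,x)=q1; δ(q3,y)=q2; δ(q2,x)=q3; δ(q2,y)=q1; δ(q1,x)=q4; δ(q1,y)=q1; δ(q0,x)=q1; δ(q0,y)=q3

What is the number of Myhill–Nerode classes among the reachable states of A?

4

First remove the unreachable states {q0}; 4 states remain.
Start with accepting vs non-accepting: {q1,q4} | {q2,q3}.
Refine {q1,q4} on symbol x: members go to different blocks, giving {q1} and {q4}.
Refine {q2,q3} on symbol x: members go to different blocks, giving {q2} and {q3}.
Stable partition: {q1} | {q2} | {q4} | {q3} — 4 equivalence classes.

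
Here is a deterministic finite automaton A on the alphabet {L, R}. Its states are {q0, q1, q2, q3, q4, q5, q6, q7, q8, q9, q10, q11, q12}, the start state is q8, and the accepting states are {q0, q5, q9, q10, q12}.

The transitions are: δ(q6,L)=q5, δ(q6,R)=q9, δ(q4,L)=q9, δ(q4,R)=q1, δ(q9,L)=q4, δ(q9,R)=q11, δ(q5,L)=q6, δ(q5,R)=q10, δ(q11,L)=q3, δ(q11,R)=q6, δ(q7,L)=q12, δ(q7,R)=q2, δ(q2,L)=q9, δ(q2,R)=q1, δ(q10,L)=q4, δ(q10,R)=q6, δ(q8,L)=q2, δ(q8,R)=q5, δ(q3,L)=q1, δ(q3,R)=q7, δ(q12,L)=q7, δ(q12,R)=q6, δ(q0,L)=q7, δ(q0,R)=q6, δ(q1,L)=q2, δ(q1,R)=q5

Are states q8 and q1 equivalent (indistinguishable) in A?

Yes

Reachable states from the start: {q1,q2,q3,q4,q5,q6,q7,q8,q9,q10,q11,q12}. Unreachable: {q0} — drop them.
Initial partition by acceptance: {q5,q9,q10,q12} | {q1,q2,q3,q4,q6,q7,q8,q11}.
Refine {q5,q9,q10,q12} on symbol R: members go to different blocks, giving {q9,q10,q12} and {q5}.
Refine {q1,q2,q3,q4,q6,q7,q8,q11} on symbol L: members go to different blocks, giving {q1,q3,q8,q11} and {q2,q4,q7} and {q6}.
Refine {q9,q10,q12} on symbol R: members go to different blocks, giving {q10,q12} and {q9}.
Split {q1,q3,q8,q11} by δ(·,L) → {q1,q8} and {q3,q11}.
Split {q2,q4,q7} by δ(·,L) → {q2,q4} and {q7}.
Refine {q10,q12} on symbol L: members go to different blocks, giving {q10} and {q12}.
Refine {q3,q11} on symbol L: members go to different blocks, giving {q3} and {q11}.
No further refinement is possible. Final partition (10 blocks): {q10} | {q1,q8} | {q5} | {q2,q4} | {q6} | {q9} | {q3} | {q7} | {q12} | {q11}.
q8 and q1 lie in the same block of the stable partition, so they are equivalent — no string distinguishes them.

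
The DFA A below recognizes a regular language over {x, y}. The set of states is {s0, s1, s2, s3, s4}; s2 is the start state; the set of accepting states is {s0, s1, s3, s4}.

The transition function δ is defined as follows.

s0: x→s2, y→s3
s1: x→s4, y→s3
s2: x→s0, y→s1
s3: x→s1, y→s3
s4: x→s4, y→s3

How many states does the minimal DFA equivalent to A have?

3

Every state is reachable, so we keep all 5.
Initial partition by acceptance: {s0,s1,s3,s4} | {s2}.
On input x, block {s0,s1,s3,s4} splits into {s1,s3,s4} and {s0}.
The partition is now stable with 3 blocks: {s1,s3,s4} | {s2} | {s0}.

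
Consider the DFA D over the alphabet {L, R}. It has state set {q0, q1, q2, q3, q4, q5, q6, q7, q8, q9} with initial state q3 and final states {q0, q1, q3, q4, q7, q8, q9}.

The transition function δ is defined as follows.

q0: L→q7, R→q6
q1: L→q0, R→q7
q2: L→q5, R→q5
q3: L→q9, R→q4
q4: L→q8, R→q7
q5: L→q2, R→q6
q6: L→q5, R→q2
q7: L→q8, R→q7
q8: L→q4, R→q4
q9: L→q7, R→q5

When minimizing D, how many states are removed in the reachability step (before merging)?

2

No path from q3 leads to q0, q1; the other 8 states are all reachable.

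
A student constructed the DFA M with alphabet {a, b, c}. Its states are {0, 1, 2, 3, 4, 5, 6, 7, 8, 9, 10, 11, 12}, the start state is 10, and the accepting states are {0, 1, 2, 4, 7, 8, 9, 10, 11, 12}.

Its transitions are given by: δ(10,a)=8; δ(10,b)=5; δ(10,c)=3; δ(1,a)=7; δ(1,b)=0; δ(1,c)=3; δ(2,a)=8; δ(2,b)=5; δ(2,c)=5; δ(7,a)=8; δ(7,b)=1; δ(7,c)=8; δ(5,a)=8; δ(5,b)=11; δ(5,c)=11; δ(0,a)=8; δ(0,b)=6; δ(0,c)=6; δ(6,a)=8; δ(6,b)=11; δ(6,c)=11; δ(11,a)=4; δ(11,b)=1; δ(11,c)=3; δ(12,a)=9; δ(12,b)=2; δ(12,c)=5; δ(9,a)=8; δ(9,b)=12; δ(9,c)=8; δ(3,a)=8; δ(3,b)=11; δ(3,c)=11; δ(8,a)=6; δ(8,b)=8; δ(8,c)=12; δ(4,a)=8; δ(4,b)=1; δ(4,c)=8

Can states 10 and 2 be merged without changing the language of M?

Yes

Start with accepting vs non-accepting: {0,1,2,4,7,8,9,10,11,12} | {3,5,6}.
On input a, block {0,1,2,4,7,8,9,10,11,12} splits into {0,1,2,4,7,9,10,11,12} and {8}.
Split {0,1,2,4,7,9,10,11,12} by δ(·,a) → {0,2,4,7,9,10} and {1,11,12}.
Refine {0,2,4,7,9,10} on symbol b: members go to different blocks, giving {0,2,10} and {4,7,9}.
Split {1,11,12} by δ(·,b) → {1,12} and {11}.
Stable partition: {0,2,10} | {3,5,6} | {8} | {1,12} | {4,7,9} | {11} — 6 equivalence classes.
10 and 2 lie in the same block of the stable partition, so they are equivalent — no string distinguishes them.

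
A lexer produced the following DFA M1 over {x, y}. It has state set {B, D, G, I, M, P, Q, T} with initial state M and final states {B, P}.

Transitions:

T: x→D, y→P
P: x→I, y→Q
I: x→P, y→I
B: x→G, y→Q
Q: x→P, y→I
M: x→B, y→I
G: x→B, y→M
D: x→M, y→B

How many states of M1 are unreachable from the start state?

BFS from M reaches {B, G, I, M, P, Q}; the 2 state(s) D, T are never visited.

2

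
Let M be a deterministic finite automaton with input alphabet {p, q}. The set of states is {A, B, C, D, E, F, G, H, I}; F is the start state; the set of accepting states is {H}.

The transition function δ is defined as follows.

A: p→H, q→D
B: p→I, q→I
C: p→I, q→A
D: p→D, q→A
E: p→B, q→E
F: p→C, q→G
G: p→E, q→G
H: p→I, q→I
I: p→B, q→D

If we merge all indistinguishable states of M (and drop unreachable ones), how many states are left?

9

Start with accepting vs non-accepting: {H} | {A,B,C,D,E,F,G,I}.
Split {A,B,C,D,E,F,G,I} by δ(·,p) → {B,C,D,E,F,G,I} and {A}.
On input q, block {B,C,D,E,F,G,I} splits into {B,E,F,G,I} and {C,D}.
Split {B,E,F,G,I} by δ(·,p) → {B,E,G,I} and {F}.
Refine {B,E,G,I} on symbol q: members go to different blocks, giving {B,E,G} and {I}.
On input p, block {B,E,G} splits into {E,G} and {B}.
Split {E,G} by δ(·,p) → {E} and {G}.
Split {C,D} by δ(·,p) → {C} and {D}.
No further refinement is possible. Final partition (9 blocks): {H} | {E} | {A} | {C} | {F} | {I} | {B} | {G} | {D}.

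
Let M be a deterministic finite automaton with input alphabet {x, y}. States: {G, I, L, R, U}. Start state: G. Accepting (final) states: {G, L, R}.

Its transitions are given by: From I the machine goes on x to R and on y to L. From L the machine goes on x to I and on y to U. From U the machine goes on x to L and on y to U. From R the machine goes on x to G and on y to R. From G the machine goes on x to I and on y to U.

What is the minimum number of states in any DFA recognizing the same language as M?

4

Every state is reachable, so we keep all 5.
Start with accepting vs non-accepting: {G,L,R} | {I,U}.
Split {G,L,R} by δ(·,x) → {G,L} and {R}.
On input x, block {I,U} splits into {I} and {U}.
No further refinement is possible. Final partition (4 blocks): {G,L} | {I} | {R} | {U}.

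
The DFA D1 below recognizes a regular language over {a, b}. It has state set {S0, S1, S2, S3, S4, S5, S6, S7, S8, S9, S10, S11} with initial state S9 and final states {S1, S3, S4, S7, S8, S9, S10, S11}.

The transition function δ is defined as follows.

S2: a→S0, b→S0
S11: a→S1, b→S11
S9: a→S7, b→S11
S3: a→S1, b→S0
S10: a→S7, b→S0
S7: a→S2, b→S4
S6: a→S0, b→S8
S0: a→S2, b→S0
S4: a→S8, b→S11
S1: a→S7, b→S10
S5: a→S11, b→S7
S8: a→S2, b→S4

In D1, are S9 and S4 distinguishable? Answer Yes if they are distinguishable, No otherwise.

First remove the unreachable states {S3,S5,S6}; 9 states remain.
Start with accepting vs non-accepting: {S1,S4,S7,S8,S9,S10,S11} | {S0,S2}.
On input a, block {S1,S4,S7,S8,S9,S10,S11} splits into {S1,S4,S9,S10,S11} and {S7,S8}.
Split {S1,S4,S9,S10,S11} by δ(·,a) → {S1,S4,S9,S10} and {S11}.
On input b, block {S1,S4,S9,S10} splits into {S4,S9} and {S1} and {S10}.
No further refinement is possible. Final partition (6 blocks): {S4,S9} | {S0,S2} | {S7,S8} | {S11} | {S1} | {S10}.
S9 and S4 lie in the same block of the stable partition, so they are equivalent — no string distinguishes them.

No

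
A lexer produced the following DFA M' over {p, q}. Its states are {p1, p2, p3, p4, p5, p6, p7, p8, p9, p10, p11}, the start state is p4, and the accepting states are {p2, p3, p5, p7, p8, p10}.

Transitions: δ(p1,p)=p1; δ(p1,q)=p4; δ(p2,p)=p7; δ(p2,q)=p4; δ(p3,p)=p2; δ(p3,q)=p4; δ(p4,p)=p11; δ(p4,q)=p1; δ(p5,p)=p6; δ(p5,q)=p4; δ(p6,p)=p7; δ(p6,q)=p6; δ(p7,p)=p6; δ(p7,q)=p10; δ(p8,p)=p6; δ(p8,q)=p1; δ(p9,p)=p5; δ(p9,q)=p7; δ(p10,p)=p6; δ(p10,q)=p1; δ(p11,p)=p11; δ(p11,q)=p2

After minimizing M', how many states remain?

7

Reachable states from the start: {p1,p2,p4,p6,p7,p10,p11}. Unreachable: {p3,p5,p8,p9} — drop them.
Start with accepting vs non-accepting: {p2,p7,p10} | {p1,p4,p6,p11}.
Refine {p2,p7,p10} on symbol p: members go to different blocks, giving {p7,p10} and {p2}.
Split {p7,p10} by δ(·,q) → {p7} and {p10}.
On input p, block {p1,p4,p6,p11} splits into {p1,p4,p11} and {p6}.
Split {p1,p4,p11} by δ(·,q) → {p1,p4} and {p11}.
Refine {p1,p4} on symbol p: members go to different blocks, giving {p1} and {p4}.
Stable partition: {p7} | {p1} | {p2} | {p10} | {p6} | {p11} | {p4} — 7 equivalence classes.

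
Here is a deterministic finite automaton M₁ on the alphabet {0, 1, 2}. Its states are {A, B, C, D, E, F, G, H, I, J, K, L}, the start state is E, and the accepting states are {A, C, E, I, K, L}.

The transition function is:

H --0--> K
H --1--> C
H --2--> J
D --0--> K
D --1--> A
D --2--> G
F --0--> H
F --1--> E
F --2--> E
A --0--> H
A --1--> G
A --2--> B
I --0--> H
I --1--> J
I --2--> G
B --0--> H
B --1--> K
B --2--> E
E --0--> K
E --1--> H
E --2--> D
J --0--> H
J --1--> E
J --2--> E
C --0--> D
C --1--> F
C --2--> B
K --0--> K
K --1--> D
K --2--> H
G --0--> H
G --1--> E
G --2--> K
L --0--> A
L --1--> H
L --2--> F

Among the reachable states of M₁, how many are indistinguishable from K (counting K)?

2

First remove the unreachable states {I,L}; 10 states remain.
Initial partition by acceptance: {A,C,E,K} | {B,D,F,G,H,J}.
Split {A,C,E,K} by δ(·,0) → {A,C} and {E,K}.
On input 0, block {B,D,F,G,H,J} splits into {B,F,G,J} and {D,H}.
Stable partition: {A,C} | {B,F,G,J} | {E,K} | {D,H} — 4 equivalence classes.
The equivalence class containing K is {E,K}, of size 2.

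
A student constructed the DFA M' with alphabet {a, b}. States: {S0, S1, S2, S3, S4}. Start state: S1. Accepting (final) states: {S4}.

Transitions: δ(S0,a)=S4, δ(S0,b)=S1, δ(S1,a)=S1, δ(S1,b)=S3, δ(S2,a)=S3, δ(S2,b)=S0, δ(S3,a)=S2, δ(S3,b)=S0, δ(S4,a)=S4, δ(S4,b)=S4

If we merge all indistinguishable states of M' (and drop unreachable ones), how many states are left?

Every state is reachable, so we keep all 5.
Initial partition by acceptance: {S4} | {S0,S1,S2,S3}.
Split {S0,S1,S2,S3} by δ(·,a) → {S1,S2,S3} and {S0}.
Refine {S1,S2,S3} on symbol b: members go to different blocks, giving {S2,S3} and {S1}.
No further refinement is possible. Final partition (4 blocks): {S4} | {S2,S3} | {S0} | {S1}.

4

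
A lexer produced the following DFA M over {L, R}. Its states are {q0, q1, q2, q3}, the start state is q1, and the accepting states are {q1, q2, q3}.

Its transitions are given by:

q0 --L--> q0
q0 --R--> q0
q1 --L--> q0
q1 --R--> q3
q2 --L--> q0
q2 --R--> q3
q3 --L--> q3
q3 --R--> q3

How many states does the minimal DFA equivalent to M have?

3

States {q2} cannot be reached from the start state, so discard them.
P0 = {q1,q3} | {q0}.
On input L, block {q1,q3} splits into {q1} and {q3}.
Stable partition: {q1} | {q0} | {q3} — 3 equivalence classes.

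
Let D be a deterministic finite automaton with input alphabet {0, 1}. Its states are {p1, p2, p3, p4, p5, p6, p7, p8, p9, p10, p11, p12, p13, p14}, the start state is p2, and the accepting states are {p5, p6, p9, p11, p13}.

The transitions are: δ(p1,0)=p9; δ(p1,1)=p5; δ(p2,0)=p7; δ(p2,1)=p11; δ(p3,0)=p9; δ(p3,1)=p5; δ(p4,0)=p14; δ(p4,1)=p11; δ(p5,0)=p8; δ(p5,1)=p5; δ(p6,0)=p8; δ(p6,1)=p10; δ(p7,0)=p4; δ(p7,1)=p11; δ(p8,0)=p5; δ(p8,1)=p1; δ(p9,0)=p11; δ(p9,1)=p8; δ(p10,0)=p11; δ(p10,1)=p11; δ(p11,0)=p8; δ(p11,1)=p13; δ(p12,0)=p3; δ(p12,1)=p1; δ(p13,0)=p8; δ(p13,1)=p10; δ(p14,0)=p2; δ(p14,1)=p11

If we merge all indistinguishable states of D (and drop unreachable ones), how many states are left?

8

Reachable states from the start: {p1,p2,p4,p5,p7,p8,p9,p10,p11,p13,p14}. Unreachable: {p3,p6,p12} — drop them.
Start with accepting vs non-accepting: {p5,p9,p11,p13} | {p1,p2,p4,p7,p8,p10,p14}.
On input 0, block {p5,p9,p11,p13} splits into {p5,p11,p13} and {p9}.
Refine {p5,p11,p13} on symbol 1: members go to different blocks, giving {p5,p11} and {p13}.
Split {p5,p11} by δ(·,1) → {p5} and {p11}.
On input 0, block {p1,p2,p4,p7,p8,p10,p14} splits into {p2,p4,p7,p14} and {p1} and {p8} and {p10}.
No further refinement is possible. Final partition (8 blocks): {p5} | {p2,p4,p7,p14} | {p9} | {p13} | {p11} | {p1} | {p8} | {p10}.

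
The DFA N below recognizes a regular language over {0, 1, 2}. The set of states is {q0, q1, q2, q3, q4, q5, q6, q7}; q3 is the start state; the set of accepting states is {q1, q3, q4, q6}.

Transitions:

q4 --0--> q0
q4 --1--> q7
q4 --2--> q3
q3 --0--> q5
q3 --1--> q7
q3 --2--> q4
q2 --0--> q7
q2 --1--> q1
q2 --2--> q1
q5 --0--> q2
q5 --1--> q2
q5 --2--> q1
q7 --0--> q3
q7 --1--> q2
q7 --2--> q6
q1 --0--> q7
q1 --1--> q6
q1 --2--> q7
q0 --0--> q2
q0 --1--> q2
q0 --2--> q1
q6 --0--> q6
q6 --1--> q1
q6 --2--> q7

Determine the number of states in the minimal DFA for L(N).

All states are reachable from the start state.
Start with accepting vs non-accepting: {q1,q3,q4,q6} | {q0,q2,q5,q7}.
Refine {q1,q3,q4,q6} on symbol 0: members go to different blocks, giving {q1,q3,q4} and {q6}.
Refine {q1,q3,q4} on symbol 1: members go to different blocks, giving {q3,q4} and {q1}.
On input 0, block {q0,q2,q5,q7} splits into {q0,q2,q5} and {q7}.
Split {q0,q2,q5} by δ(·,0) → {q0,q5} and {q2}.
Stable partition: {q3,q4} | {q0,q5} | {q6} | {q1} | {q7} | {q2} — 6 equivalence classes.

6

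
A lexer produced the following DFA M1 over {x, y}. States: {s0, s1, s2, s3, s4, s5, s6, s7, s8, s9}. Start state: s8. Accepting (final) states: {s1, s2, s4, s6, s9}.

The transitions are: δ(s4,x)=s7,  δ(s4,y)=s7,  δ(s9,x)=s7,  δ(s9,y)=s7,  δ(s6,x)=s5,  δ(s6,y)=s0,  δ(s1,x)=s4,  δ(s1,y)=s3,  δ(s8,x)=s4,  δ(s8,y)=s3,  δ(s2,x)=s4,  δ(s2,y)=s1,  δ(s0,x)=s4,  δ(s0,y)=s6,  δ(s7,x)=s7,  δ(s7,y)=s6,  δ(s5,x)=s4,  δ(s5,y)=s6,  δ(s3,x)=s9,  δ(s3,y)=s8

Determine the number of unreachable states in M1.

2

BFS from s8 reaches {s0, s3, s4, s5, s6, s7, s8, s9}; the 2 state(s) s1, s2 are never visited.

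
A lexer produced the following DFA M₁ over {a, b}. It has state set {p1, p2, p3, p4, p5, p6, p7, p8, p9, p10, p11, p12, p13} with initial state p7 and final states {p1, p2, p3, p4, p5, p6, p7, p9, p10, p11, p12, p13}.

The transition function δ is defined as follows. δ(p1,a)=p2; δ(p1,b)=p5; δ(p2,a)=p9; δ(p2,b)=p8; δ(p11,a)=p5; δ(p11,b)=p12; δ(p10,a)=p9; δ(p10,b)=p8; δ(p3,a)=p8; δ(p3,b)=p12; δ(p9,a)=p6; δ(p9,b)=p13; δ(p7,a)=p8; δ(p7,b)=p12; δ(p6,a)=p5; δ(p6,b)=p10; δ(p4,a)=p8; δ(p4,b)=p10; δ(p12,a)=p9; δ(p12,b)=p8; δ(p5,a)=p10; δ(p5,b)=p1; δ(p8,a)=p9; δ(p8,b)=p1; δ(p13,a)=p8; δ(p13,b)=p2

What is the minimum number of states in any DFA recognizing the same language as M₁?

First remove the unreachable states {p3,p4,p11}; 10 states remain.
Initial partition by acceptance: {p1,p2,p5,p6,p7,p9,p10,p12,p13} | {p8}.
Split {p1,p2,p5,p6,p7,p9,p10,p12,p13} by δ(·,a) → {p1,p2,p5,p6,p9,p10,p12} and {p7,p13}.
Refine {p1,p2,p5,p6,p9,p10,p12} on symbol b: members go to different blocks, giving {p1,p5,p6} and {p2,p10,p12} and {p9}.
On input a, block {p1,p5,p6} splits into {p1,p5} and {p6}.
No further refinement is possible. Final partition (6 blocks): {p1,p5} | {p8} | {p7,p13} | {p2,p10,p12} | {p9} | {p6}.

6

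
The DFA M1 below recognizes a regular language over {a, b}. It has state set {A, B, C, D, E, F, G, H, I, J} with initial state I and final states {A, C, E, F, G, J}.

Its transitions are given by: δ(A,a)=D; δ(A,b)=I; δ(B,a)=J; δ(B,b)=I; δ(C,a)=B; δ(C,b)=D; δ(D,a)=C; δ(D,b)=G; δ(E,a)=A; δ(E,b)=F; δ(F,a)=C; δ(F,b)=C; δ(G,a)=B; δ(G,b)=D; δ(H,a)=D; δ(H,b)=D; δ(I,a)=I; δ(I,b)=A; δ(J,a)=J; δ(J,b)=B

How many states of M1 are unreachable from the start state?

3

Starting at I and following transitions, the reachable set is {A, B, C, D, G, I, J}. That leaves E, F, H unreachable — 3 in total.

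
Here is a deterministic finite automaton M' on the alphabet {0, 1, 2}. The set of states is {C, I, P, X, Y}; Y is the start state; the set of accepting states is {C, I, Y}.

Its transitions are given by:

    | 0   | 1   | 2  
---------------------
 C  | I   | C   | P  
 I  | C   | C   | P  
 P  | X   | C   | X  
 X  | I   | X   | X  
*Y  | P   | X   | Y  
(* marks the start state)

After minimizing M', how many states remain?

P0 = {C,I,Y} | {P,X}.
On input 0, block {C,I,Y} splits into {C,I} and {Y}.
Refine {P,X} on symbol 0: members go to different blocks, giving {X} and {P}.
The partition is now stable with 4 blocks: {C,I} | {X} | {Y} | {P}.

4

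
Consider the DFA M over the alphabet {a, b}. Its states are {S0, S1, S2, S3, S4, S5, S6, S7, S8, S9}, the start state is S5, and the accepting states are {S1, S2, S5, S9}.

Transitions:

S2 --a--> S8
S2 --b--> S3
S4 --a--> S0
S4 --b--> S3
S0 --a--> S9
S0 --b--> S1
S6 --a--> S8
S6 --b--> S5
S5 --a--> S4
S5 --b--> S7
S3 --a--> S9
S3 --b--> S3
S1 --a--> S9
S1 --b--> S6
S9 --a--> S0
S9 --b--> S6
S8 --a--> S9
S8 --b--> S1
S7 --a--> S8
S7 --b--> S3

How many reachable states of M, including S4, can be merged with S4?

2

States {S2} cannot be reached from the start state, so discard them.
P0 = {S1,S5,S9} | {S0,S3,S4,S6,S7,S8}.
On input a, block {S1,S5,S9} splits into {S5,S9} and {S1}.
Split {S0,S3,S4,S6,S7,S8} by δ(·,a) → {S0,S3,S8} and {S4,S6,S7}.
On input a, block {S5,S9} splits into {S5} and {S9}.
Split {S0,S3,S8} by δ(·,b) → {S0,S8} and {S3}.
Refine {S4,S6,S7} on symbol b: members go to different blocks, giving {S4,S7} and {S6}.
The partition is now stable with 7 blocks: {S5} | {S0,S8} | {S1} | {S4,S7} | {S9} | {S3} | {S6}.
State S4 belongs to the block {S4,S7}, which has 2 states.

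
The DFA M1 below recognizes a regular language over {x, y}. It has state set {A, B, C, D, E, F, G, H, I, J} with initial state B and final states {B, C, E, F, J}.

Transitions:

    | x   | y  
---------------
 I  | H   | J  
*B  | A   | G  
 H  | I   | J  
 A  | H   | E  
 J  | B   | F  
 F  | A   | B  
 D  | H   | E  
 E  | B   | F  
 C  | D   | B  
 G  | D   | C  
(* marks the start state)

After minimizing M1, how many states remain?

All states are reachable from the start state.
P0 = {B,C,E,F,J} | {A,D,G,H,I}.
Refine {B,C,E,F,J} on symbol x: members go to different blocks, giving {B,C,F} and {E,J}.
On input y, block {B,C,F} splits into {C,F} and {B}.
Split {A,D,G,H,I} by δ(·,y) → {A,D,H,I} and {G}.
Stable partition: {C,F} | {A,D,H,I} | {E,J} | {B} | {G} — 5 equivalence classes.

5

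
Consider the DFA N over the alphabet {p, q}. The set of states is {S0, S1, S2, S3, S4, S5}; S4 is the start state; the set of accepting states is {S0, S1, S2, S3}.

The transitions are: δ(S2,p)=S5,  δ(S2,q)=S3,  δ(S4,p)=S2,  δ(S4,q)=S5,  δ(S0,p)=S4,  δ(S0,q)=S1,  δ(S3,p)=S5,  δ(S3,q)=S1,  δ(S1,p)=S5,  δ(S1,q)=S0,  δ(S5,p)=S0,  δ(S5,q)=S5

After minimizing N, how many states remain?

Every state is reachable, so we keep all 6.
Initial partition by acceptance: {S0,S1,S2,S3} | {S4,S5}.
Stable partition: {S0,S1,S2,S3} | {S4,S5} — 2 equivalence classes.

2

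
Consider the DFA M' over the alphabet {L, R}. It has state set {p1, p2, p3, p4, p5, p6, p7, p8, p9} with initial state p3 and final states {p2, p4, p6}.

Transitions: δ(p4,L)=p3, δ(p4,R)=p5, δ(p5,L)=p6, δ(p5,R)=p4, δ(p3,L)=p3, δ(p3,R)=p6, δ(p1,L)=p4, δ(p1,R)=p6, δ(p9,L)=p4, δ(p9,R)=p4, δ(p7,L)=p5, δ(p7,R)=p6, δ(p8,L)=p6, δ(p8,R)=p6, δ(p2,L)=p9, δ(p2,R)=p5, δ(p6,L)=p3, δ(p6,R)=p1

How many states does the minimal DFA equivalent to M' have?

States {p2,p7,p8,p9} cannot be reached from the start state, so discard them.
Start with accepting vs non-accepting: {p4,p6} | {p1,p3,p5}.
Refine {p1,p3,p5} on symbol L: members go to different blocks, giving {p1,p5} and {p3}.
Stable partition: {p4,p6} | {p1,p5} | {p3} — 3 equivalence classes.

3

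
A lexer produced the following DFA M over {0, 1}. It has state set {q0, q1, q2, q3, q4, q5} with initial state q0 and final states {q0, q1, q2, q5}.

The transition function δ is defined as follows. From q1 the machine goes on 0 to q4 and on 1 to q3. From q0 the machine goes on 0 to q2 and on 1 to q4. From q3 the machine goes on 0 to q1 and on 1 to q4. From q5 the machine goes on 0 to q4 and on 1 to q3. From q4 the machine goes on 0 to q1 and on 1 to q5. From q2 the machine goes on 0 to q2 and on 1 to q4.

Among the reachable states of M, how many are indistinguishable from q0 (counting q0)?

Initial partition by acceptance: {q0,q1,q2,q5} | {q3,q4}.
Split {q0,q1,q2,q5} by δ(·,0) → {q0,q2} and {q1,q5}.
On input 1, block {q3,q4} splits into {q3} and {q4}.
The partition is now stable with 4 blocks: {q0,q2} | {q3} | {q1,q5} | {q4}.
State q0 belongs to the block {q0,q2}, which has 2 states.

2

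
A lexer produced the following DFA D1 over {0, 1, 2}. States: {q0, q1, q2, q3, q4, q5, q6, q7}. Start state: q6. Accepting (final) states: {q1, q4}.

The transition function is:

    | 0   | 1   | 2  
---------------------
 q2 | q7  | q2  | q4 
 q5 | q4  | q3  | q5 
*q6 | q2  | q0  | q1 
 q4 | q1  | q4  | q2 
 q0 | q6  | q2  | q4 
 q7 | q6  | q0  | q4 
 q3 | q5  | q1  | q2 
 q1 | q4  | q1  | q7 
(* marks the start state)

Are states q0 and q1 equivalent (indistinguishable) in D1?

Reachable states from the start: {q0,q1,q2,q4,q6,q7}. Unreachable: {q3,q5} — drop them.
P0 = {q1,q4} | {q0,q2,q6,q7}.
No further refinement is possible. Final partition (2 blocks): {q1,q4} | {q0,q2,q6,q7}.
q0 and q1 end up in different blocks, so they are distinguishable. For instance, the string 'ε' is accepted from only q1.

No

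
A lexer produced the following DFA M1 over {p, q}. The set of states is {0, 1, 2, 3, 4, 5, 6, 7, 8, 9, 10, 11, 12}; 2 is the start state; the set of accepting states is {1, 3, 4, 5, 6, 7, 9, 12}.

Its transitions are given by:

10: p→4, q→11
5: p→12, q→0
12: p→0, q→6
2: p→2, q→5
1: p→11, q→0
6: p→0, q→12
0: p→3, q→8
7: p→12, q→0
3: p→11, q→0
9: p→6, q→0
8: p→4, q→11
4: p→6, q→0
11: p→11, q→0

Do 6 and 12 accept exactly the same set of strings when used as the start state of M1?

First remove the unreachable states {1,7,9,10}; 9 states remain.
Initial partition by acceptance: {3,4,5,6,12} | {0,2,8,11}.
On input p, block {3,4,5,6,12} splits into {3,6,12} and {4,5}.
Refine {3,6,12} on symbol q: members go to different blocks, giving {6,12} and {3}.
On input p, block {0,2,8,11} splits into {2,11} and {0} and {8}.
On input q, block {2,11} splits into {2} and {11}.
Stable partition: {6,12} | {2} | {4,5} | {3} | {0} | {8} | {11} — 7 equivalence classes.
6 and 12 lie in the same block of the stable partition, so they are equivalent — no string distinguishes them.

Yes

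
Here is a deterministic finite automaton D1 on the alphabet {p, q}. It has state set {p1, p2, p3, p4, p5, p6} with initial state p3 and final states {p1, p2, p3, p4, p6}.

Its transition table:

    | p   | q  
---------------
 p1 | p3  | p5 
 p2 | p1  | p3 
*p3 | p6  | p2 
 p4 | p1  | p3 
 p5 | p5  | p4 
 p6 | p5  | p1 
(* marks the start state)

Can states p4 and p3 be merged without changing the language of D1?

No

Start with accepting vs non-accepting: {p1,p2,p3,p4,p6} | {p5}.
Split {p1,p2,p3,p4,p6} by δ(·,p) → {p1,p2,p3,p4} and {p6}.
On input p, block {p1,p2,p3,p4} splits into {p1,p2,p4} and {p3}.
On input p, block {p1,p2,p4} splits into {p2,p4} and {p1}.
The partition is now stable with 5 blocks: {p2,p4} | {p5} | {p6} | {p3} | {p1}.
p4 and p3 end up in different blocks, so they are distinguishable. For instance, the string 'pp' is accepted from only p4.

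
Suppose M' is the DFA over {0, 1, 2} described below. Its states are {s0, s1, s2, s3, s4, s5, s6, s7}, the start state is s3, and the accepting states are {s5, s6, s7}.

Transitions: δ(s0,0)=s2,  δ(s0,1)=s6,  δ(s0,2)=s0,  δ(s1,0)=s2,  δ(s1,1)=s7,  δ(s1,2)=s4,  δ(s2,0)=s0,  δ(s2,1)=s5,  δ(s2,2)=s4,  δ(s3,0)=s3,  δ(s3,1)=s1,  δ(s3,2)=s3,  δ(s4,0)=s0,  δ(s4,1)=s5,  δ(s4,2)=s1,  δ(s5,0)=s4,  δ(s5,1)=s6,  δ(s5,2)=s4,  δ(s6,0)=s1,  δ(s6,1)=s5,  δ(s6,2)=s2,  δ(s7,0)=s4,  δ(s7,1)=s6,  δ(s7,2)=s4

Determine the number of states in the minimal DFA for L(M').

Start with accepting vs non-accepting: {s5,s6,s7} | {s0,s1,s2,s3,s4}.
On input 1, block {s0,s1,s2,s3,s4} splits into {s0,s1,s2,s4} and {s3}.
The partition is now stable with 3 blocks: {s5,s6,s7} | {s0,s1,s2,s4} | {s3}.

3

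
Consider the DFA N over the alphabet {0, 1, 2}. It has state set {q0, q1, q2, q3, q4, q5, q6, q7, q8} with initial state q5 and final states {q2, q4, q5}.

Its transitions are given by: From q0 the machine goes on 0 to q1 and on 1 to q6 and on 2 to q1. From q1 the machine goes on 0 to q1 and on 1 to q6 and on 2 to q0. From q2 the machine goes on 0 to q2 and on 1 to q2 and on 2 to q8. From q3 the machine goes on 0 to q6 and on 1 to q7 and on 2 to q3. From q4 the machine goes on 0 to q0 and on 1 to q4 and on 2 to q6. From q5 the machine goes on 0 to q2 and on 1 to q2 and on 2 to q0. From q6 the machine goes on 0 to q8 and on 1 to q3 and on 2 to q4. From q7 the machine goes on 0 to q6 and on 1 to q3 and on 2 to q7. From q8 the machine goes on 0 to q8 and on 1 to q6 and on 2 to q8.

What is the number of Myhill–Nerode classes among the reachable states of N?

Every state is reachable, so we keep all 9.
Initial partition by acceptance: {q2,q4,q5} | {q0,q1,q3,q6,q7,q8}.
Split {q2,q4,q5} by δ(·,0) → {q2,q5} and {q4}.
Split {q0,q1,q3,q6,q7,q8} by δ(·,2) → {q0,q1,q3,q7,q8} and {q6}.
Split {q0,q1,q3,q7,q8} by δ(·,0) → {q0,q1,q8} and {q3,q7}.
The partition is now stable with 5 blocks: {q2,q5} | {q0,q1,q8} | {q4} | {q6} | {q3,q7}.

5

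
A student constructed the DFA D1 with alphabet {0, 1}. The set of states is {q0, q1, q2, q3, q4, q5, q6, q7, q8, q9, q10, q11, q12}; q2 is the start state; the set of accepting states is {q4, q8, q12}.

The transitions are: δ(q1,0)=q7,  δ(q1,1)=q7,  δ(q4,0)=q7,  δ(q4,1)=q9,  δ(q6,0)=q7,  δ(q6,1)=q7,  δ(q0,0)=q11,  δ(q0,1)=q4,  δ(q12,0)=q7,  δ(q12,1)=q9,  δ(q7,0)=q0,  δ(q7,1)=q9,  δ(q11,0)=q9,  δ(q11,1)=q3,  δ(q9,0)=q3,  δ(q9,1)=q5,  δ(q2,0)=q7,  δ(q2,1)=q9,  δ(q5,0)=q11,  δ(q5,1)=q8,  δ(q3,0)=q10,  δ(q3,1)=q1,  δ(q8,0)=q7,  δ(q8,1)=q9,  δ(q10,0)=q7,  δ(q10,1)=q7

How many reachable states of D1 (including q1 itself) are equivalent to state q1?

States {q6,q12} cannot be reached from the start state, so discard them.
Start with accepting vs non-accepting: {q4,q8} | {q0,q1,q2,q3,q5,q7,q9,q10,q11}.
On input 1, block {q0,q1,q2,q3,q5,q7,q9,q10,q11} splits into {q1,q2,q3,q7,q9,q10,q11} and {q0,q5}.
Split {q1,q2,q3,q7,q9,q10,q11} by δ(·,0) → {q1,q2,q3,q9,q10,q11} and {q7}.
Refine {q1,q2,q3,q9,q10,q11} on symbol 0: members go to different blocks, giving {q1,q2,q10} and {q3,q9,q11}.
On input 1, block {q1,q2,q10} splits into {q1,q10} and {q2}.
On input 0, block {q3,q9,q11} splits into {q9,q11} and {q3}.
Split {q9,q11} by δ(·,0) → {q9} and {q11}.
No further refinement is possible. Final partition (8 blocks): {q4,q8} | {q1,q10} | {q0,q5} | {q7} | {q9} | {q2} | {q3} | {q11}.
The equivalence class containing q1 is {q1,q10}, of size 2.

2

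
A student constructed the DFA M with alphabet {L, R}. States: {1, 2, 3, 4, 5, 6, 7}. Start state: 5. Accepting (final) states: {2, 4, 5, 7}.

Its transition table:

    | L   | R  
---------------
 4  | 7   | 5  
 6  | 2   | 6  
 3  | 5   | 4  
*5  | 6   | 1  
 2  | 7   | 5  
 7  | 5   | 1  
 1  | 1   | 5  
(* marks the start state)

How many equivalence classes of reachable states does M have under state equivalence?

States {3,4} cannot be reached from the start state, so discard them.
P0 = {2,5,7} | {1,6}.
Refine {2,5,7} on symbol L: members go to different blocks, giving {2,7} and {5}.
Split {2,7} by δ(·,L) → {2} and {7}.
On input L, block {1,6} splits into {1} and {6}.
No further refinement is possible. Final partition (5 blocks): {2} | {1} | {5} | {7} | {6}.

5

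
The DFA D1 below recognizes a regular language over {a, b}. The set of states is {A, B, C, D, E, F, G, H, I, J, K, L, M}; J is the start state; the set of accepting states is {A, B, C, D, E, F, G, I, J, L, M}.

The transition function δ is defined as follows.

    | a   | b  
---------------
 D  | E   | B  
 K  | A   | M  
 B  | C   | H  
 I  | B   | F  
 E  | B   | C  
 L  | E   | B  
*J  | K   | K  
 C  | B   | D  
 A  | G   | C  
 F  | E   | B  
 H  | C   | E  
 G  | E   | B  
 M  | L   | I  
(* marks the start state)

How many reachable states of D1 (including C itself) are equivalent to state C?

All states are reachable from the start state.
Initial partition by acceptance: {A,B,C,D,E,F,G,I,J,L,M} | {H,K}.
On input a, block {A,B,C,D,E,F,G,I,J,L,M} splits into {A,B,C,D,E,F,G,I,L,M} and {J}.
On input b, block {A,B,C,D,E,F,G,I,L,M} splits into {A,C,D,E,F,G,I,L,M} and {B}.
Refine {A,C,D,E,F,G,I,L,M} on symbol a: members go to different blocks, giving {A,D,F,G,L,M} and {C,E,I}.
Refine {A,D,F,G,L,M} on symbol a: members go to different blocks, giving {D,F,G,L} and {A,M}.
Split {H,K} by δ(·,a) → {H} and {K}.
On input b, block {C,E,I} splits into {C,I} and {E}.
No further refinement is possible. Final partition (8 blocks): {D,F,G,L} | {H} | {J} | {B} | {C,I} | {A,M} | {K} | {E}.
The equivalence class containing C is {C,I}, of size 2.

2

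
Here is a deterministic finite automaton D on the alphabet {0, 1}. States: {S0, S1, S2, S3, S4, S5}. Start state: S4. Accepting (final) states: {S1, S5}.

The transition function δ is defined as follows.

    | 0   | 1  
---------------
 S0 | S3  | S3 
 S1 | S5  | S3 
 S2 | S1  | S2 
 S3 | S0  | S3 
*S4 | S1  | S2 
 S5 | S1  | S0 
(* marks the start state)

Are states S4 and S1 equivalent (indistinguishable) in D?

No

All states are reachable from the start state.
Initial partition by acceptance: {S1,S5} | {S0,S2,S3,S4}.
Split {S0,S2,S3,S4} by δ(·,0) → {S0,S3} and {S2,S4}.
No further refinement is possible. Final partition (3 blocks): {S1,S5} | {S0,S3} | {S2,S4}.
S4 and S1 end up in different blocks, so they are distinguishable. For instance, the string 'ε' is accepted from only S1.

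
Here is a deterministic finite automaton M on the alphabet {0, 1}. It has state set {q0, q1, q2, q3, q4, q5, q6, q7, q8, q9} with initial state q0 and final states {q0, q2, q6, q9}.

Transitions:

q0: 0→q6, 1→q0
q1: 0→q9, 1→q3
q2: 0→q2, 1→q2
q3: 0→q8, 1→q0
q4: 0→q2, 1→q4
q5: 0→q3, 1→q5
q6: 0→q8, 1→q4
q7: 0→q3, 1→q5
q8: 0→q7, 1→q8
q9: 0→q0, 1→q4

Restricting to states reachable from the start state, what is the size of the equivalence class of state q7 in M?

First remove the unreachable states {q1,q9}; 8 states remain.
Initial partition by acceptance: {q0,q2,q6} | {q3,q4,q5,q7,q8}.
On input 0, block {q0,q2,q6} splits into {q0,q2} and {q6}.
Refine {q0,q2} on symbol 0: members go to different blocks, giving {q0} and {q2}.
On input 0, block {q3,q4,q5,q7,q8} splits into {q3,q5,q7,q8} and {q4}.
Refine {q3,q5,q7,q8} on symbol 1: members go to different blocks, giving {q5,q7,q8} and {q3}.
On input 0, block {q5,q7,q8} splits into {q5,q7} and {q8}.
The partition is now stable with 7 blocks: {q0} | {q5,q7} | {q6} | {q2} | {q4} | {q3} | {q8}.
The equivalence class containing q7 is {q5,q7}, of size 2.

2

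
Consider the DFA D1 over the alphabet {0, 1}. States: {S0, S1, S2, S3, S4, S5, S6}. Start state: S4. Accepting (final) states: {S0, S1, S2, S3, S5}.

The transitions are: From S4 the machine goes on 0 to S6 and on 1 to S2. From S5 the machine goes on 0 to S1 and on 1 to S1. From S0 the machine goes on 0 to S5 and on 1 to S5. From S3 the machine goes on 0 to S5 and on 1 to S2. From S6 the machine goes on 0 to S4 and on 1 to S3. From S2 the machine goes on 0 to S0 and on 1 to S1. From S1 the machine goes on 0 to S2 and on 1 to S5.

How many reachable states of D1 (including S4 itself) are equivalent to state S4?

Every state is reachable, so we keep all 7.
Initial partition by acceptance: {S0,S1,S2,S3,S5} | {S4,S6}.
The partition is now stable with 2 blocks: {S0,S1,S2,S3,S5} | {S4,S6}.
The equivalence class containing S4 is {S4,S6}, of size 2.

2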